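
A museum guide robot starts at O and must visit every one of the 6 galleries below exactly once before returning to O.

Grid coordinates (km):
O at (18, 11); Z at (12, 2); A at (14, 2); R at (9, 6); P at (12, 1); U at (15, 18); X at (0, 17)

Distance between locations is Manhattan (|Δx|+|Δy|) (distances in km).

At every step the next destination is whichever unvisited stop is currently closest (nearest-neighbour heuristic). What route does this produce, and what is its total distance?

Total distance 70 km via the nearest-neighbour route O → U → X → R → Z → P → A → O.

At O the remaining stops are U 10, A 13, R 14, Z 15, P 16, X 24; go to U.
At U the remaining stops are X 16, A 17, R 18, Z 19, P 20; go to X.
At X the remaining stops are R 20, Z 27, P 28, A 29; go to R.
At R the remaining stops are Z 7, P 8, A 9; go to Z.
At Z the remaining stops are P 1, A 2; go to P.
At P the remaining stops are A 3; go to A.
Return A→O: 13.
Total = 10 + 16 + 20 + 7 + 1 + 3 + 13 = 70.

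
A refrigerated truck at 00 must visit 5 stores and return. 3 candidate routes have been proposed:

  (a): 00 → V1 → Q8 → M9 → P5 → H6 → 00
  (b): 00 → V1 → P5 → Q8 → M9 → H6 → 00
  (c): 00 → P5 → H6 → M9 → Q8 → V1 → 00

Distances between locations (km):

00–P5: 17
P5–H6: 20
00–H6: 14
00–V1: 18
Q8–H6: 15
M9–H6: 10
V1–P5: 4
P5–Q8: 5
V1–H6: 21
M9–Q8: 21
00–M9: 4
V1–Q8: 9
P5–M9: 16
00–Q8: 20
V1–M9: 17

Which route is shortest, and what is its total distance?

Shortest is (b), total 72 km.

(a): 18 + 9 + 21 + 16 + 20 + 14 = 98
(b): 18 + 4 + 5 + 21 + 10 + 14 = 72
(c): 17 + 20 + 10 + 21 + 9 + 18 = 95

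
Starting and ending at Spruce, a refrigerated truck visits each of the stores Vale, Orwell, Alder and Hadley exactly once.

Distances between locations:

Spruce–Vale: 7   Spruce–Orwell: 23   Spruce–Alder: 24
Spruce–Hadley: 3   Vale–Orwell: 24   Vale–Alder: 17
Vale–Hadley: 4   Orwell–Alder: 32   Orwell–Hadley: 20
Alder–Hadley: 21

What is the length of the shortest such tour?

Spruce → Vale → Orwell → Alder → Hadley → Spruce: 7+24+32+21+3 = 87
Spruce → Vale → Orwell → Hadley → Alder → Spruce: 7+24+20+21+24 = 96
Spruce → Vale → Alder → Orwell → Hadley → Spruce: 7+17+32+20+3 = 79
Spruce → Vale → Alder → Hadley → Orwell → Spruce: 7+17+21+20+23 = 88
Spruce → Vale → Hadley → Orwell → Alder → Spruce: 7+4+20+32+24 = 87
Spruce → Vale → Hadley → Alder → Orwell → Spruce: 7+4+21+32+23 = 87
Spruce → Orwell → Vale → Alder → Hadley → Spruce: 23+24+17+21+3 = 88
Spruce → Orwell → Vale → Hadley → Alder → Spruce: 23+24+4+21+24 = 96
Spruce → Orwell → Alder → Vale → Hadley → Spruce: 23+32+17+4+3 = 79
Spruce → Orwell → Hadley → Vale → Alder → Spruce: 23+20+4+17+24 = 88
Spruce → Alder → Vale → Orwell → Hadley → Spruce: 24+17+24+20+3 = 88
Spruce → Alder → Orwell → Vale → Hadley → Spruce: 24+32+24+4+3 = 87
The minimum is 79.
One optimal route: Spruce → Vale → Alder → Orwell → Hadley → Spruce (or its reverse).

79 — the shortest possible round trip.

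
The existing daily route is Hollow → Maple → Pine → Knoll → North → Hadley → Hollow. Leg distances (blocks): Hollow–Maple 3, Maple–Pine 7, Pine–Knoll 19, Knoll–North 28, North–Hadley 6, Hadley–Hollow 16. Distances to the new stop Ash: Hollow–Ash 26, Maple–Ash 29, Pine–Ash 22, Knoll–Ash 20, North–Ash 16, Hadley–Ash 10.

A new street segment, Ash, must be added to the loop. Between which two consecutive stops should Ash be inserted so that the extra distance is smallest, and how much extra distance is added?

Insertion cost between consecutive stops i–j is d(i,Ash) + d(Ash,j) − d(i,j):
  between Hollow and Maple: 26 + 29 − 3 = 52
  between Maple and Pine: 29 + 22 − 7 = 44
  between Pine and Knoll: 22 + 20 − 19 = 23
  between Knoll and North: 20 + 16 − 28 = 8
  between North and Hadley: 16 + 10 − 6 = 20
  between Hadley and Hollow: 10 + 26 − 16 = 20
Cheapest insertion is between Knoll and North, adding 8.
New total = 79 + 8 = 87.

+8 blocks — insert Ash between Knoll and North.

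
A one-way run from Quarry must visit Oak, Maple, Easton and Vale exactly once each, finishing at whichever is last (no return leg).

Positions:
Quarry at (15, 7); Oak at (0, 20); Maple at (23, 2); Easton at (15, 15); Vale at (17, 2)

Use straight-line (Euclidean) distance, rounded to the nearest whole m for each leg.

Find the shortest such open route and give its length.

Minimum one-way distance = 42 m.

There are 4! = 24 possible orderings.
Quarry→Oak→Maple→Easton→Vale: 20+29+15+13 = 77
Quarry→Oak→Maple→Vale→Easton: 20+29+6+13 = 68
Quarry→Oak→Easton→Maple→Vale: 20+16+15+6 = 57
Quarry→Oak→Easton→Vale→Maple: 20+16+13+6 = 55
Quarry→Oak→Vale→Maple→Easton: 20+25+6+15 = 66
Quarry→Oak→Vale→Easton→Maple: 20+25+13+15 = 73
Quarry→Maple→Oak→Easton→Vale: 9+29+16+13 = 67
Quarry→Maple→Oak→Vale→Easton: 9+29+25+13 = 76
Quarry→Maple→Easton→Oak→Vale: 9+15+16+25 = 65
Quarry→Maple→Easton→Vale→Oak: 9+15+13+25 = 62
Quarry→Maple→Vale→Oak→Easton: 9+6+25+16 = 56
Quarry→Maple→Vale→Easton→Oak: 9+6+13+16 = 44
Quarry→Easton→Oak→Maple→Vale: 8+16+29+6 = 59
Quarry→Easton→Oak→Vale→Maple: 8+16+25+6 = 55
… (10 more)
Quarry→Vale→Maple→Easton→Oak: 5+6+15+16 = 42  ← best
The minimum is 42.
One shortest path: Quarry → Vale → Maple → Easton → Oak.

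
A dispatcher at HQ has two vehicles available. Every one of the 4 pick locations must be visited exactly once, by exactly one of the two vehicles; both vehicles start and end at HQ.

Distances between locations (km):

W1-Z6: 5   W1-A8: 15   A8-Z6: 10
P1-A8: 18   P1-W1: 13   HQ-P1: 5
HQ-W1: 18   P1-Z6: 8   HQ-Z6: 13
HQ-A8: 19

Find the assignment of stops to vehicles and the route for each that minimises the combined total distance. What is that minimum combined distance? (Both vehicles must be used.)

Check every non-empty split of the stops between the two vehicles; for each half take its own optimal tour:
  {P1} + {W1, A8, Z6}: 10 + 52 = 62
  {W1} + {P1, A8, Z6}: 36 + 42 = 78
  {P1, W1} + {A8, Z6}: 36 + 42 = 78
  {A8} + {P1, W1, Z6}: 38 + 36 = 74
  {P1, A8} + {W1, Z6}: 42 + 36 = 78
  {W1, A8} + {P1, Z6}: 52 + 26 = 78
  … (7 splits in total)
Best: vehicle 1 HQ → P1 → HQ = 10; vehicle 2 HQ → W1 → Z6 → A8 → HQ = 52; combined 62.

Minimum combined distance: 62 km.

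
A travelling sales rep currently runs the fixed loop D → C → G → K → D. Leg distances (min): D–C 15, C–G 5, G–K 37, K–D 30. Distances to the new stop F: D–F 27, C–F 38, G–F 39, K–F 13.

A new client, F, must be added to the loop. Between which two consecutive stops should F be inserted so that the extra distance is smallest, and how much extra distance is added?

Minimum extra distance: 10 min, inserting F between K and D.

Insertion cost between consecutive stops i–j is d(i,F) + d(F,j) − d(i,j):
  between D and C: 27 + 38 − 15 = 50
  between C and G: 38 + 39 − 5 = 72
  between G and K: 39 + 13 − 37 = 15
  between K and D: 13 + 27 − 30 = 10
Cheapest insertion is between K and D, adding 10.
New total = 87 + 10 = 97.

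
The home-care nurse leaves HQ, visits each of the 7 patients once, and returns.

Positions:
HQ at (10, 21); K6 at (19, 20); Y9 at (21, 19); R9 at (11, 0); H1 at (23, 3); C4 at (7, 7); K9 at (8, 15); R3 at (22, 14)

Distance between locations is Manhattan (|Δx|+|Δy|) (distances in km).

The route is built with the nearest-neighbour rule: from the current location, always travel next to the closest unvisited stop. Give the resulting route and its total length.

HQ → [K9:8 / K6:10 / Y9:13 / C4:17 / R3:19 / R9:22 / H1:31] → K9 (8)
K9 → [C4:9 / R3:15 / K6:16 / Y9:17 / R9:18 / H1:27] → C4 (9)
C4 → [R9:11 / H1:20 / R3:22 / K6:25 / Y9:26] → R9 (11)
R9 → [H1:15 / R3:25 / K6:28 / Y9:29] → H1 (15)
H1 → [R3:12 / Y9:18 / K6:21] → R3 (12)
R3 → [Y9:6 / K6:9] → Y9 (6)
Y9 → [K6:3] → K6 (3)
Return K6→HQ: 10.
Total = 8 + 9 + 11 + 15 + 12 + 6 + 3 + 10 = 74.

74 km along HQ → K9 → C4 → R9 → H1 → R3 → Y9 → K6 → HQ.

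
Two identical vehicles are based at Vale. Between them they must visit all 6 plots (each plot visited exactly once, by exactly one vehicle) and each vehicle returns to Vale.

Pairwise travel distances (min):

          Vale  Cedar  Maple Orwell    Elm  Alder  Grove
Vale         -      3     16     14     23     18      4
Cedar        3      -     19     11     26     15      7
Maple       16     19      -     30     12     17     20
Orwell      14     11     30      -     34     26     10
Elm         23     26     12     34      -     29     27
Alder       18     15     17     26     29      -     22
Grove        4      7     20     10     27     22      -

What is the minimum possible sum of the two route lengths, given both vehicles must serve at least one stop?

Check every non-empty split of the stops between the two vehicles; for each half take its own optimal tour:
  {Cedar} + {Maple, Orwell, Elm, Alder, Grove}: 6 + 92 = 98
  {Maple} + {Cedar, Orwell, Elm, Alder, Grove}: 32 + 92 = 124
  {Cedar, Maple} + {Orwell, Elm, Alder, Grove}: 38 + 92 = 130
  {Orwell} + {Cedar, Maple, Elm, Alder, Grove}: 28 + 78 = 106
  {Cedar, Orwell} + {Maple, Elm, Alder, Grove}: 28 + 78 = 106
  {Maple, Orwell} + {Cedar, Elm, Alder, Grove}: 60 + 78 = 138
  … (31 splits in total)
Best: vehicle 1 Vale → Cedar → Vale = 6; vehicle 2 Vale → Elm → Maple → Alder → Orwell → Grove → Vale = 92; combined 98.

Minimum combined distance: 98 min.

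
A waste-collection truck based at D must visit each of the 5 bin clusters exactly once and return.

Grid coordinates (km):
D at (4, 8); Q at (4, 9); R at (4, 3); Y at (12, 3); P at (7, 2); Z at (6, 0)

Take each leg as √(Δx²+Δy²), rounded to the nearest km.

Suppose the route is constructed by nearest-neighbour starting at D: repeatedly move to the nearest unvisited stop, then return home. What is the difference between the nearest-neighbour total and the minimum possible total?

Excess over optimum: 1 km.

D: Q=1, R=5, P=7, Z=8, Y=9 ⇒ Q
Q: R=6, P=8, Z=9, Y=10 ⇒ R
R: P=3, Z=4, Y=8 ⇒ P
P: Z=2, Y=5 ⇒ Z
Z: Y=7 ⇒ Y
NN route D → Q → R → P → Z → Y → D costs 28.
Optimal: D → Q → R → Z → P → Y → D costs 27 (by enumerating all 60 distinct tours).
Excess = 28 − 27 = 1.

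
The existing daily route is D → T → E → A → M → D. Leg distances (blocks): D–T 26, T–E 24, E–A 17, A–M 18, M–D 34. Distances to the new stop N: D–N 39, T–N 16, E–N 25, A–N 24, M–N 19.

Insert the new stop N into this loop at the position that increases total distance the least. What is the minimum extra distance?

Insertion cost between consecutive stops i–j is d(i,N) + d(N,j) − d(i,j):
  between D and T: 39 + 16 − 26 = 29
  between T and E: 16 + 25 − 24 = 17
  between E and A: 25 + 24 − 17 = 32
  between A and M: 24 + 19 − 18 = 25
  between M and D: 19 + 39 − 34 = 24
Cheapest insertion is between T and E, adding 17.
New total = 119 + 17 = 136.

+17 blocks — insert N between T and E.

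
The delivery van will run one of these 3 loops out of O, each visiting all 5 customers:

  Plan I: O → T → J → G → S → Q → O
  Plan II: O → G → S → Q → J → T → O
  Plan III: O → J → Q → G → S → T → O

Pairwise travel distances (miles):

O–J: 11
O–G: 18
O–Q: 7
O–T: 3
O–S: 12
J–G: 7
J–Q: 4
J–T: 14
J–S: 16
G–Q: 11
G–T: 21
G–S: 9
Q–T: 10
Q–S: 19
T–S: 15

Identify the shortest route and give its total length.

Plan I: 3 + 14 + 7 + 9 + 19 + 7 = 59
Plan II: 18 + 9 + 19 + 4 + 14 + 3 = 67
Plan III: 11 + 4 + 11 + 9 + 15 + 3 = 53

53 miles — Plan III is the shortest.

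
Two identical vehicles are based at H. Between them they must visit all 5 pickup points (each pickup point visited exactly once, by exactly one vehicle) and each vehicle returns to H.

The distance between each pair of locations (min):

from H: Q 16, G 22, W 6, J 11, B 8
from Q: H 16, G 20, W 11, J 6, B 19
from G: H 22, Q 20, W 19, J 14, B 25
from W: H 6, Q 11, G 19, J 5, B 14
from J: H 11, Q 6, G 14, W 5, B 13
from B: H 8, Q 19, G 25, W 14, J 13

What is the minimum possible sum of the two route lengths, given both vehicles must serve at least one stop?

75 min — the smallest possible combined total.

Try each way of splitting the stops between the two vehicles (each non-empty) and, for each split, find the best tour for each vehicle:
  {Q} + {G, W, J, B}: 32 + 58 = 90
  {G} + {Q, W, J, B}: 44 + 44 = 88
  {Q, G} + {W, J, B}: 58 + 32 = 90
  {W} + {Q, G, J, B}: 12 + 69 = 81
  {Q, W} + {G, J, B}: 33 + 57 = 90
  {G, W} + {Q, J, B}: 47 + 43 = 90
  … (15 splits in total)
  {Q, G, W, J} + {B}: 59 + 16 = 75  ← best
Best: vehicle 1 H → G → Q → J → W → H = 59; vehicle 2 H → B → H = 16; combined 75.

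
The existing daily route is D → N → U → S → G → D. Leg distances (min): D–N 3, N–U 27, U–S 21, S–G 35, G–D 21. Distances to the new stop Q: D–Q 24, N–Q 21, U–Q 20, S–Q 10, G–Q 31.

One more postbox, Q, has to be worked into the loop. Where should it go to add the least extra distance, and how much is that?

Minimum extra distance: 6 min, inserting Q between S and G.

Insertion cost between consecutive stops i–j is d(i,Q) + d(Q,j) − d(i,j):
  between D and N: 24 + 21 − 3 = 42
  between N and U: 21 + 20 − 27 = 14
  between U and S: 20 + 10 − 21 = 9
  between S and G: 10 + 31 − 35 = 6
  between G and D: 31 + 24 − 21 = 34
Cheapest insertion is between S and G, adding 6.
New total = 107 + 6 = 113.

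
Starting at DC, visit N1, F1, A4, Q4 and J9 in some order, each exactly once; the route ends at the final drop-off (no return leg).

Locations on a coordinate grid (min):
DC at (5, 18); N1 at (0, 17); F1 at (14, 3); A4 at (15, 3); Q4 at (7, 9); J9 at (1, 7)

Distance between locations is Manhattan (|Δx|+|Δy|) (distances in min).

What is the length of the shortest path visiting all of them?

There are 5! = 120 possible orderings.
DC→N1→F1→A4→Q4→J9: 6+28+1+14+8 = 57
DC→N1→F1→A4→J9→Q4: 6+28+1+18+8 = 61
DC→N1→F1→Q4→A4→J9: 6+28+13+14+18 = 79
DC→N1→F1→Q4→J9→A4: 6+28+13+8+18 = 73
DC→N1→F1→J9→A4→Q4: 6+28+17+18+14 = 83
DC→N1→F1→J9→Q4→A4: 6+28+17+8+14 = 73
DC→N1→A4→F1→Q4→J9: 6+29+1+13+8 = 57
DC→N1→A4→F1→J9→Q4: 6+29+1+17+8 = 61
DC→N1→A4→Q4→F1→J9: 6+29+14+13+17 = 79
DC→N1→A4→Q4→J9→F1: 6+29+14+8+17 = 74
DC→N1→A4→J9→F1→Q4: 6+29+18+17+13 = 83
DC→N1→A4→J9→Q4→F1: 6+29+18+8+13 = 74
DC→N1→Q4→F1→A4→J9: 6+15+13+1+18 = 53
DC→N1→Q4→F1→J9→A4: 6+15+13+17+18 = 69
… (106 more)
DC→N1→J9→Q4→F1→A4: 6+11+8+13+1 = 39  ← best
The minimum is 39.
One shortest path: DC → N1 → J9 → Q4 → F1 → A4.

Shortest open route: 39 min.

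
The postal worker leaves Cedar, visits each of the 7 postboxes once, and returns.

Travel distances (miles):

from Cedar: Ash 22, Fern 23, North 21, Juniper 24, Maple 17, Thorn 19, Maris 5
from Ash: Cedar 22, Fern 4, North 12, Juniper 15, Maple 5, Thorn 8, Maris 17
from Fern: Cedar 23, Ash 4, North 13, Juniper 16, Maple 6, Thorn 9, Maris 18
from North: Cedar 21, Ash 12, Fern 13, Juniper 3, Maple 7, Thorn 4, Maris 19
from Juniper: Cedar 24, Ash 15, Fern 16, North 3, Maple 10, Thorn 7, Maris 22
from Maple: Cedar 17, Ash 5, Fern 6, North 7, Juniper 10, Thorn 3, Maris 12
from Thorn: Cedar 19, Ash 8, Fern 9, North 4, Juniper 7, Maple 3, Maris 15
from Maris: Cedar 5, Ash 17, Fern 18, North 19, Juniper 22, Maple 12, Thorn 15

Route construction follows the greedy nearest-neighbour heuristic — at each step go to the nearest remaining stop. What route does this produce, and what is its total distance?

Nearest-neighbour total = 69 miles; route Cedar → Maris → Maple → Thorn → North → Juniper → Ash → Fern → Cedar.

From Cedar: distances to unvisited — Maris=5, Maple=17, Thorn=19, North=21, Ash=22, Fern=23, Juniper=24. Nearest is Maris (5).
From Maris: distances to unvisited — Maple=12, Thorn=15, Ash=17, Fern=18, North=19, Juniper=22. Nearest is Maple (12).
From Maple: distances to unvisited — Thorn=3, Ash=5, Fern=6, North=7, Juniper=10. Nearest is Thorn (3).
From Thorn: distances to unvisited — North=4, Juniper=7, Ash=8, Fern=9. Nearest is North (4).
From North: distances to unvisited — Juniper=3, Ash=12, Fern=13. Nearest is Juniper (3).
From Juniper: distances to unvisited — Ash=15, Fern=16. Nearest is Ash (15).
From Ash: distances to unvisited — Fern=4. Nearest is Fern (4).
Return Fern→Cedar: 23.
Total = 5 + 12 + 3 + 4 + 3 + 15 + 4 + 23 = 69.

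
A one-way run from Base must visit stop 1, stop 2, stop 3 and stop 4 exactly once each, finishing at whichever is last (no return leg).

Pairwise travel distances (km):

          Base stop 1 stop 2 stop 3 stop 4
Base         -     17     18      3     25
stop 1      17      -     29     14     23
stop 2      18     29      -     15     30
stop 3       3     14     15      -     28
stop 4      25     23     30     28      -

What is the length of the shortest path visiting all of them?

There are 4! = 24 possible orderings.
Base→stop 1→stop 2→stop 3→stop 4: 17+29+15+28 = 89
Base→stop 1→stop 2→stop 4→stop 3: 17+29+30+28 = 104
Base→stop 1→stop 3→stop 2→stop 4: 17+14+15+30 = 76
Base→stop 1→stop 3→stop 4→stop 2: 17+14+28+30 = 89
Base→stop 1→stop 4→stop 2→stop 3: 17+23+30+15 = 85
Base→stop 1→stop 4→stop 3→stop 2: 17+23+28+15 = 83
Base→stop 2→stop 1→stop 3→stop 4: 18+29+14+28 = 89
Base→stop 2→stop 1→stop 4→stop 3: 18+29+23+28 = 98
Base→stop 2→stop 3→stop 1→stop 4: 18+15+14+23 = 70
Base→stop 2→stop 3→stop 4→stop 1: 18+15+28+23 = 84
Base→stop 2→stop 4→stop 1→stop 3: 18+30+23+14 = 85
Base→stop 2→stop 4→stop 3→stop 1: 18+30+28+14 = 90
Base→stop 3→stop 1→stop 2→stop 4: 3+14+29+30 = 76
Base→stop 3→stop 1→stop 4→stop 2: 3+14+23+30 = 70
… (10 more)
The minimum is 70.
One shortest path: Base → stop 2 → stop 3 → stop 1 → stop 4.

Shortest open route: 70 km.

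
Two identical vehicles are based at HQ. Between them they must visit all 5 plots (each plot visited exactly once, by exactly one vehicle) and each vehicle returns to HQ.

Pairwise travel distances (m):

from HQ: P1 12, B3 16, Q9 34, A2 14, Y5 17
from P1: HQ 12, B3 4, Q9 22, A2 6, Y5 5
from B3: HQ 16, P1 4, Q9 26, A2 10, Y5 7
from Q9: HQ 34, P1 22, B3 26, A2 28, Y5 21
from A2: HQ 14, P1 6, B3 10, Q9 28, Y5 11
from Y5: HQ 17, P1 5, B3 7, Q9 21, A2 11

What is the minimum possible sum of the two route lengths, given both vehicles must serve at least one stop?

106 m — the smallest possible combined total.

Check every non-empty split of the stops between the two vehicles; for each half take its own optimal tour:
  {P1} + {B3, Q9, A2, Y5}: 24 + 86 = 110
  {B3} + {P1, Q9, A2, Y5}: 32 + 80 = 112
  {P1, B3} + {Q9, A2, Y5}: 32 + 80 = 112
  {Q9} + {P1, B3, A2, Y5}: 68 + 48 = 116
  {P1, Q9} + {B3, A2, Y5}: 68 + 48 = 116
  {B3, Q9} + {P1, A2, Y5}: 76 + 42 = 118
  … (15 splits in total)
  {A2} + {P1, B3, Q9, Y5}: 28 + 78 = 106  ← best
Best: vehicle 1 HQ → A2 → HQ = 28; vehicle 2 HQ → P1 → B3 → Y5 → Q9 → HQ = 78; combined 106.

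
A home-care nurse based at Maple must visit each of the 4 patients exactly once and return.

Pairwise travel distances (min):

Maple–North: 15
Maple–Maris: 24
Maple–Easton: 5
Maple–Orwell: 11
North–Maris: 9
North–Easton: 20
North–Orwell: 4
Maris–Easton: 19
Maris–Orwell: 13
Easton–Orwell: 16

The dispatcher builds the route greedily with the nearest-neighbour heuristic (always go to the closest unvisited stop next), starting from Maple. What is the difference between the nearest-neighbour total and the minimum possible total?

10 min longer than the optimal tour.

Maple: Easton=5, Orwell=11, North=15, Maris=24 ⇒ Easton
Easton: Orwell=16, Maris=19, North=20 ⇒ Orwell
Orwell: North=4, Maris=13 ⇒ North
North: Maris=9 ⇒ Maris
NN route Maple → Easton → Orwell → North → Maris → Maple costs 58.
Optimal: Maple → Easton → Maris → North → Orwell → Maple costs 48 (by enumerating all 12 distinct tours).
Excess = 58 − 48 = 10.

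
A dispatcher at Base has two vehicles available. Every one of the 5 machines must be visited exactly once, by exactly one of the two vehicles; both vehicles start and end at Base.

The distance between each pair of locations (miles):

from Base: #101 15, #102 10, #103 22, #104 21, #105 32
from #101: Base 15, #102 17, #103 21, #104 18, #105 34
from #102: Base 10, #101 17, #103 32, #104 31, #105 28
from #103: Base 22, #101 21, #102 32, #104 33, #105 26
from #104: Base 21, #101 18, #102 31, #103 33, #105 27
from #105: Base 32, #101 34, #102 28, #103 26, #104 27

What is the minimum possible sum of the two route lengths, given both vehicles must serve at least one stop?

There are 2^4 − 1 = 15 ways to divide the 5 stops into two non-empty groups. For each, the best each vehicle can do is its own shortest tour through its group:
  {#101} + {#102, #103, #104, #105}: 30 + 116 = 146
  {#102} + {#101, #103, #104, #105}: 20 + 108 = 128
  {#101, #102} + {#103, #104, #105}: 42 + 96 = 138
  {#103} + {#101, #102, #104, #105}: 44 + 98 = 142
  {#101, #103} + {#102, #104, #105}: 58 + 86 = 144
  {#102, #103} + {#101, #104, #105}: 64 + 92 = 156
  … (15 splits in total)
Best: vehicle 1 Base → #102 → Base = 20; vehicle 2 Base → #101 → #104 → #105 → #103 → Base = 108; combined 128.

Minimum combined distance: 128 miles.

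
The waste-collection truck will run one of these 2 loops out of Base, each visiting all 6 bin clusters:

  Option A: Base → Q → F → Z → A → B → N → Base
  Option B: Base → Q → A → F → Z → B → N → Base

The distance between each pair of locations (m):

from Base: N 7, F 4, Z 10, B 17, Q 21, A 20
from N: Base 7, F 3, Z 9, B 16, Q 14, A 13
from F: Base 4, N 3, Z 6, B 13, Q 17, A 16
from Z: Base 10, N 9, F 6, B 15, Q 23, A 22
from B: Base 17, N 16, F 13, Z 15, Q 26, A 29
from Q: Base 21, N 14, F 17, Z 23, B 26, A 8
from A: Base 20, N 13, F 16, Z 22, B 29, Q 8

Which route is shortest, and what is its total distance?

Option A: 21 + 17 + 6 + 22 + 29 + 16 + 7 = 118
Option B: 21 + 8 + 16 + 6 + 15 + 16 + 7 = 89

Shortest is Option B, total 89 m.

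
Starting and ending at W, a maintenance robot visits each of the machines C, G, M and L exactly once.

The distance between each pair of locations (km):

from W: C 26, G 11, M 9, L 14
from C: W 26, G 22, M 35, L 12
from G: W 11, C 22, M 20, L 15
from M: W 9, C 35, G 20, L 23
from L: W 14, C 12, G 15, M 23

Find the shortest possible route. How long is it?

Minimum total distance: 77 km.

With 4 stops there are 4!/2 = 12 distinct round trips (a route and its reverse cost the same).
W → C → G → M → L → W: 26+22+20+23+14 = 105
W → C → G → L → M → W: 26+22+15+23+9 = 95
W → C → M → G → L → W: 26+35+20+15+14 = 110
W → C → M → L → G → W: 26+35+23+15+11 = 110
W → C → L → G → M → W: 26+12+15+20+9 = 82
W → C → L → M → G → W: 26+12+23+20+11 = 92
W → G → C → M → L → W: 11+22+35+23+14 = 105
W → G → C → L → M → W: 11+22+12+23+9 = 77
W → G → M → C → L → W: 11+20+35+12+14 = 92
W → G → L → C → M → W: 11+15+12+35+9 = 82
W → M → C → G → L → W: 9+35+22+15+14 = 95
W → M → G → C → L → W: 9+20+22+12+14 = 77
The minimum is 77.
One optimal route: W → G → C → L → M → W (or its reverse).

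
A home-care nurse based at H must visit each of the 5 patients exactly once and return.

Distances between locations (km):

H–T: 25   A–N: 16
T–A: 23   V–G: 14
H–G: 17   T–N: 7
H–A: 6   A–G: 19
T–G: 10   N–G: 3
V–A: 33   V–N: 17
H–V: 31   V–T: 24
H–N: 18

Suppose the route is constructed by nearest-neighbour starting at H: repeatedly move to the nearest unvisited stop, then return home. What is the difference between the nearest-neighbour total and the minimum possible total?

The nearest-neighbour route is 6 km longer than optimal.

From H: A=6, G=17, N=18, T=25, V=31 → choose A (6).
From A: N=16, G=19, T=23, V=33 → choose N (16).
From N: G=3, T=7, V=17 → choose G (3).
From G: T=10, V=14 → choose T (10).
From T: V=24 → choose V (24).
NN route H → A → N → G → T → V → H costs 90.
Optimal: H → V → G → T → N → A → H costs 84 (by enumerating all 60 distinct tours).
Excess = 90 − 84 = 6.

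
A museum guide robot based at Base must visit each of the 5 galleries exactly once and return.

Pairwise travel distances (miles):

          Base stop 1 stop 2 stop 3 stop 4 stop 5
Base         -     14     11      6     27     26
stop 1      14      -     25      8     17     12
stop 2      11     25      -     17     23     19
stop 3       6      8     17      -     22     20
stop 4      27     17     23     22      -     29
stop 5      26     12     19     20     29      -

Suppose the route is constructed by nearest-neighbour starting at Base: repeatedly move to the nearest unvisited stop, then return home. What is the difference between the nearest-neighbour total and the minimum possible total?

Excess over optimum: 8 miles.

Base: stop 3=6, stop 2=11, stop 1=14, stop 5=26, stop 4=27 ⇒ stop 3
stop 3: stop 1=8, stop 2=17, stop 5=20, stop 4=22 ⇒ stop 1
stop 1: stop 5=12, stop 4=17, stop 2=25 ⇒ stop 5
stop 5: stop 2=19, stop 4=29 ⇒ stop 2
stop 2: stop 4=23 ⇒ stop 4
NN route Base → stop 3 → stop 1 → stop 5 → stop 2 → stop 4 → Base costs 95.
Optimal: Base → stop 2 → stop 5 → stop 1 → stop 4 → stop 3 → Base costs 87 (by enumerating all 60 distinct tours).
Excess = 95 − 87 = 8.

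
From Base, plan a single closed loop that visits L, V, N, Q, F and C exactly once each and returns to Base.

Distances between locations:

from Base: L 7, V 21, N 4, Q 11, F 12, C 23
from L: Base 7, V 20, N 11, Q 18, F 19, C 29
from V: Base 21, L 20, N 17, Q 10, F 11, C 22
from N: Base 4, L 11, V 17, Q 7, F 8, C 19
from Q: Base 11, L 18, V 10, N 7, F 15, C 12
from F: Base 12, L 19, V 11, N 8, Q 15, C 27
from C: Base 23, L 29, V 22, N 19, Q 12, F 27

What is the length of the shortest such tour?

Shortest round trip = 81.

Base→L→V→N→Q→F→C→Base: 7+20+17+7+15+27+23 = 116
Base→L→V→N→Q→C→F→Base: 7+20+17+7+12+27+12 = 102
Base→L→V→N→F→Q→C→Base: 7+20+17+8+15+12+23 = 102
Base→L→V→N→F→C→Q→Base: 7+20+17+8+27+12+11 = 102
Base→L→V→N→C→Q→F→Base: 7+20+17+19+12+15+12 = 102
Base→L→V→N→C→F→Q→Base: 7+20+17+19+27+15+11 = 116
Base→L→V→Q→N→F→C→Base: 7+20+10+7+8+27+23 = 102
Base→L→V→Q→N→C→F→Base: 7+20+10+7+19+27+12 = 102
… (352 more)
Base→L→C→Q→V→F→N→Base: 7+29+12+10+11+8+4 = 81  ← best
The minimum is 81.
One optimal route: Base → L → C → Q → V → F → N → Base (or its reverse).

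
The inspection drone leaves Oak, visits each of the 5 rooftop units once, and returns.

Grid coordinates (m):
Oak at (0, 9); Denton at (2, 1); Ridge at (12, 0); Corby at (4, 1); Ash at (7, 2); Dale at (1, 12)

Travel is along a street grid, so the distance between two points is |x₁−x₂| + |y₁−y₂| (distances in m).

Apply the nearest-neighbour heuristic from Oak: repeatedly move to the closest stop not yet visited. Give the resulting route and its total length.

50 m along Oak → Dale → Denton → Corby → Ash → Ridge → Oak.

From Oak: distances to unvisited — Dale=4, Denton=10, Corby=12, Ash=14, Ridge=21. Nearest is Dale (4).
From Dale: distances to unvisited — Denton=12, Corby=14, Ash=16, Ridge=23. Nearest is Denton (12).
From Denton: distances to unvisited — Corby=2, Ash=6, Ridge=11. Nearest is Corby (2).
From Corby: distances to unvisited — Ash=4, Ridge=9. Nearest is Ash (4).
From Ash: distances to unvisited — Ridge=7. Nearest is Ridge (7).
Return Ridge→Oak: 21.
Total = 4 + 12 + 2 + 4 + 7 + 21 = 50.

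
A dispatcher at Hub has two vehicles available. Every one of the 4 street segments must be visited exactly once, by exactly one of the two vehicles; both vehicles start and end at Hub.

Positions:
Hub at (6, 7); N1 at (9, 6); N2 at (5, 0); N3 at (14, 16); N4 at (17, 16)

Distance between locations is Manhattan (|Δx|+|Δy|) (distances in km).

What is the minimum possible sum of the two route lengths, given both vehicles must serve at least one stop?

Minimum combined distance: 58 km.

Check every non-empty split of the stops between the two vehicles; for each half take its own optimal tour:
  {N1} + {N2, N3, N4}: 8 + 56 = 64
  {N2} + {N1, N3, N4}: 16 + 42 = 58
  {N1, N2} + {N3, N4}: 22 + 40 = 62
  {N3} + {N1, N2, N4}: 34 + 56 = 90
  {N1, N3} + {N2, N4}: 36 + 56 = 92
  {N2, N3} + {N1, N4}: 50 + 42 = 92
  … (7 splits in total)
Best: vehicle 1 Hub → N2 → Hub = 16; vehicle 2 Hub → N1 → N3 → N4 → Hub = 42; combined 58.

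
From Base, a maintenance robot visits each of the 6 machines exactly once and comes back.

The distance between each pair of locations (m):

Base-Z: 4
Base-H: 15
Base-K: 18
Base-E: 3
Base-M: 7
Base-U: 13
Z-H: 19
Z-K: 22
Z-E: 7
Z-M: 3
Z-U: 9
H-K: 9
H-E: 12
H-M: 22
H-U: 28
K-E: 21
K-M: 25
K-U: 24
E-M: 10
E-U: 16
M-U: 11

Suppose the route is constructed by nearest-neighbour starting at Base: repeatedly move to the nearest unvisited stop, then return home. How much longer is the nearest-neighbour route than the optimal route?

Excess over optimum: 6 m.

Base: E=3, Z=4, M=7, U=13, H=15, K=18 ⇒ E
E: Z=7, M=10, H=12, U=16, K=21 ⇒ Z
Z: M=3, U=9, H=19, K=22 ⇒ M
M: U=11, H=22, K=25 ⇒ U
U: K=24, H=28 ⇒ K
K: H=9 ⇒ H
NN route Base → E → Z → M → U → K → H → Base costs 72.
Optimal: Base → Z → M → U → K → H → E → Base costs 66 (by enumerating all 360 distinct tours).
Excess = 72 − 66 = 6.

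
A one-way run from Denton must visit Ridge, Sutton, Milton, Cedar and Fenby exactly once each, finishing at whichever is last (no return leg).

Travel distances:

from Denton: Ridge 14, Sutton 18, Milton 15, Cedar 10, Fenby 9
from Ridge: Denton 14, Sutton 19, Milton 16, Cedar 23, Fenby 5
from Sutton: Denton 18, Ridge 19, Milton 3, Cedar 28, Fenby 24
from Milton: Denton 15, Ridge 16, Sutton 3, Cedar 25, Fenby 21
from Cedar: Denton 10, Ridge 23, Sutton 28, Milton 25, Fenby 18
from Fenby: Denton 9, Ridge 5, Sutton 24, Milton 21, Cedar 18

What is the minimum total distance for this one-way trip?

Minimum one-way distance = 52.

There are 5! = 120 possible orderings.
Denton→Ridge→Sutton→Milton→Cedar→Fenby: 14+19+3+25+18 = 79
Denton→Ridge→Sutton→Milton→Fenby→Cedar: 14+19+3+21+18 = 75
Denton→Ridge→Sutton→Cedar→Milton→Fenby: 14+19+28+25+21 = 107
Denton→Ridge→Sutton→Cedar→Fenby→Milton: 14+19+28+18+21 = 100
Denton→Ridge→Sutton→Fenby→Milton→Cedar: 14+19+24+21+25 = 103
Denton→Ridge→Sutton→Fenby→Cedar→Milton: 14+19+24+18+25 = 100
Denton→Ridge→Milton→Sutton→Cedar→Fenby: 14+16+3+28+18 = 79
Denton→Ridge→Milton→Sutton→Fenby→Cedar: 14+16+3+24+18 = 75
Denton→Ridge→Milton→Cedar→Sutton→Fenby: 14+16+25+28+24 = 107
Denton→Ridge→Milton→Cedar→Fenby→Sutton: 14+16+25+18+24 = 97
Denton→Ridge→Milton→Fenby→Sutton→Cedar: 14+16+21+24+28 = 103
Denton→Ridge→Milton→Fenby→Cedar→Sutton: 14+16+21+18+28 = 97
Denton→Ridge→Cedar→Sutton→Milton→Fenby: 14+23+28+3+21 = 89
Denton→Ridge→Cedar→Sutton→Fenby→Milton: 14+23+28+24+21 = 110
… (106 more)
Denton→Cedar→Fenby→Ridge→Milton→Sutton: 10+18+5+16+3 = 52  ← best
The minimum is 52.
One shortest path: Denton → Cedar → Fenby → Ridge → Milton → Sutton.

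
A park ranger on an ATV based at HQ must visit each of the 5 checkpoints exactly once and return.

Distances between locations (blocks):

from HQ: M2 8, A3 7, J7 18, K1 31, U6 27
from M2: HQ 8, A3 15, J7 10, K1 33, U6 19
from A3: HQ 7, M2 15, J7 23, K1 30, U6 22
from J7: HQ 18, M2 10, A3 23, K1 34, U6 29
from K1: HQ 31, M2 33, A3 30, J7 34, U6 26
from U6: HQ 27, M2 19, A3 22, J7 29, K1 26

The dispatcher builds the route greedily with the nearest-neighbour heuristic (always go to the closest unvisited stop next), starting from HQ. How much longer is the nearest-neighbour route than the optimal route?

The nearest-neighbour route is 11 blocks longer than optimal.

From HQ: A3=7, M2=8, J7=18, U6=27, K1=31 → choose A3 (7).
From A3: M2=15, U6=22, J7=23, K1=30 → choose M2 (15).
From M2: J7=10, U6=19, K1=33 → choose J7 (10).
From J7: U6=29, K1=34 → choose U6 (29).
From U6: K1=26 → choose K1 (26).
NN route HQ → A3 → M2 → J7 → U6 → K1 → HQ costs 118.
Optimal: HQ → M2 → J7 → K1 → U6 → A3 → HQ costs 107 (by enumerating all 60 distinct tours).
Excess = 118 − 107 = 11.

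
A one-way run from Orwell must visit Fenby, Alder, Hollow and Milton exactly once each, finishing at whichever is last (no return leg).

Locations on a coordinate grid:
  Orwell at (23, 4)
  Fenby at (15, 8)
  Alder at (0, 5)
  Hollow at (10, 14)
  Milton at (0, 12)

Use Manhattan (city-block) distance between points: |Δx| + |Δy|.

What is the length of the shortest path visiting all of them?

There are 4! = 24 possible orderings.
Orwell → Fenby → Alder → Hollow → Milton: 12+18+19+12 = 61
Orwell → Fenby → Alder → Milton → Hollow: 12+18+7+12 = 49
Orwell → Fenby → Hollow → Alder → Milton: 12+11+19+7 = 49
Orwell → Fenby → Hollow → Milton → Alder: 12+11+12+7 = 42
Orwell → Fenby → Milton → Alder → Hollow: 12+19+7+19 = 57
Orwell → Fenby → Milton → Hollow → Alder: 12+19+12+19 = 62
Orwell → Alder → Fenby → Hollow → Milton: 24+18+11+12 = 65
Orwell → Alder → Fenby → Milton → Hollow: 24+18+19+12 = 73
Orwell → Alder → Hollow → Fenby → Milton: 24+19+11+19 = 73
Orwell → Alder → Hollow → Milton → Fenby: 24+19+12+19 = 74
Orwell → Alder → Milton → Fenby → Hollow: 24+7+19+11 = 61
Orwell → Alder → Milton → Hollow → Fenby: 24+7+12+11 = 54
Orwell → Hollow → Fenby → Alder → Milton: 23+11+18+7 = 59
Orwell → Hollow → Fenby → Milton → Alder: 23+11+19+7 = 60
… (10 more)
The minimum is 42.
One shortest path: Orwell → Fenby → Hollow → Milton → Alder.

42 — the minimum one-way total.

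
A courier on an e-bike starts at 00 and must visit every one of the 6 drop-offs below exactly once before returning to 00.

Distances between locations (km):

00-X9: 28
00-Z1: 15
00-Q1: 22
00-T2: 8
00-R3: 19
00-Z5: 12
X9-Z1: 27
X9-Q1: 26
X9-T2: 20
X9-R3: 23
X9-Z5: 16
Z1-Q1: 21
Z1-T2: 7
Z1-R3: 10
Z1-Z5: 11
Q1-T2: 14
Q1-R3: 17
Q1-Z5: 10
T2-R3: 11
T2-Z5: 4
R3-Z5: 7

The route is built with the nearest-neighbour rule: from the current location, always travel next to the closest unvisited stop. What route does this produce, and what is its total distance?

From 00: distances to unvisited — T2=8, Z5=12, Z1=15, R3=19, Q1=22, X9=28. Nearest is T2 (8).
From T2: distances to unvisited — Z5=4, Z1=7, R3=11, Q1=14, X9=20. Nearest is Z5 (4).
From Z5: distances to unvisited — R3=7, Q1=10, Z1=11, X9=16. Nearest is R3 (7).
From R3: distances to unvisited — Z1=10, Q1=17, X9=23. Nearest is Z1 (10).
From Z1: distances to unvisited — Q1=21, X9=27. Nearest is Q1 (21).
From Q1: distances to unvisited — X9=26. Nearest is X9 (26).
Return X9→00: 28.
Total = 8 + 4 + 7 + 10 + 21 + 26 + 28 = 104.

Total distance 104 km via the nearest-neighbour route 00 → T2 → Z5 → R3 → Z1 → Q1 → X9 → 00.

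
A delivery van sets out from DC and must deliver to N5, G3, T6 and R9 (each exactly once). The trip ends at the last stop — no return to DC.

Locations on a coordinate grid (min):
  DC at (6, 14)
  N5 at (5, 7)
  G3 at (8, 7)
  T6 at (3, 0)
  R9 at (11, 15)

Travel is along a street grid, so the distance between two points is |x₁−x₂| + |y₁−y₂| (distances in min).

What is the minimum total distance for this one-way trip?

There are 4! = 24 possible orderings.
DC→N5→G3→T6→R9: 8+3+12+23 = 46
DC→N5→G3→R9→T6: 8+3+11+23 = 45
DC→N5→T6→G3→R9: 8+9+12+11 = 40
DC→N5→T6→R9→G3: 8+9+23+11 = 51
DC→N5→R9→G3→T6: 8+14+11+12 = 45
DC→N5→R9→T6→G3: 8+14+23+12 = 57
DC→G3→N5→T6→R9: 9+3+9+23 = 44
DC→G3→N5→R9→T6: 9+3+14+23 = 49
DC→G3→T6→N5→R9: 9+12+9+14 = 44
DC→G3→T6→R9→N5: 9+12+23+14 = 58
DC→G3→R9→N5→T6: 9+11+14+9 = 43
DC→G3→R9→T6→N5: 9+11+23+9 = 52
DC→T6→N5→G3→R9: 17+9+3+11 = 40
DC→T6→N5→R9→G3: 17+9+14+11 = 51
… (10 more)
DC→R9→G3→N5→T6: 6+11+3+9 = 29  ← best
The minimum is 29.
One shortest path: DC → R9 → G3 → N5 → T6.

Minimum one-way distance = 29 min.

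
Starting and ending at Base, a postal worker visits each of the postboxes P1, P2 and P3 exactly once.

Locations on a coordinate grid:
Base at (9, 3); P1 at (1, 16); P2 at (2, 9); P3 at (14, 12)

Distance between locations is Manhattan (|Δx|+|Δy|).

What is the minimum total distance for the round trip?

With 3 stops there are 3!/2 = 3 distinct round trips (a route and its reverse cost the same).
Base → P1 → P2 → P3 → Base: 21+8+15+14 = 58
Base → P1 → P3 → P2 → Base: 21+17+15+13 = 66
Base → P2 → P1 → P3 → Base: 13+8+17+14 = 52
The minimum is 52.
One optimal route: Base → P2 → P1 → P3 → Base (or its reverse).

52 — the shortest possible round trip.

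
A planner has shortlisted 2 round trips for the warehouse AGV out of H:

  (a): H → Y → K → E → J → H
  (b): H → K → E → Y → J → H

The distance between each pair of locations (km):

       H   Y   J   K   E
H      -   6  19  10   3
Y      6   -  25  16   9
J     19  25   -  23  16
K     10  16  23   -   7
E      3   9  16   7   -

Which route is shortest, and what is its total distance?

64 km — (a) is the shortest.

(a): 6 + 16 + 7 + 16 + 19 = 64
(b): 10 + 7 + 9 + 25 + 19 = 70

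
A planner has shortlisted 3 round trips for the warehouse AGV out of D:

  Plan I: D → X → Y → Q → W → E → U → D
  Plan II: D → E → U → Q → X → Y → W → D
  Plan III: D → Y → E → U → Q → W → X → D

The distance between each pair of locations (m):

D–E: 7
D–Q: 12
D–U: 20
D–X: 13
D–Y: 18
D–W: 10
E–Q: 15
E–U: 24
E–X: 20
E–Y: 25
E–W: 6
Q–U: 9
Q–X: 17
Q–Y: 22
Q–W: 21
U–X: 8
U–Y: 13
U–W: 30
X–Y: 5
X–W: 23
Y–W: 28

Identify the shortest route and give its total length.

100 m — Plan II is the shortest.

Plan I: 13 + 5 + 22 + 21 + 6 + 24 + 20 = 111
Plan II: 7 + 24 + 9 + 17 + 5 + 28 + 10 = 100
Plan III: 18 + 25 + 24 + 9 + 21 + 23 + 13 = 133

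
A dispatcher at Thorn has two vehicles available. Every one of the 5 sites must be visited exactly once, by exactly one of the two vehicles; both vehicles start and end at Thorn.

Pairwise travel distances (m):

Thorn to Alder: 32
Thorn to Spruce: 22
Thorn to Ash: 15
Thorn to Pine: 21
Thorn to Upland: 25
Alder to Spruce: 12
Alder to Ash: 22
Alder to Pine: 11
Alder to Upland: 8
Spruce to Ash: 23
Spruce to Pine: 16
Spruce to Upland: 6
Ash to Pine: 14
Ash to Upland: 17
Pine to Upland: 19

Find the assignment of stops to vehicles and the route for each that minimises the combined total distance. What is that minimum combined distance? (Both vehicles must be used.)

Check every non-empty split of the stops between the two vehicles; for each half take its own optimal tour:
  {Alder} + {Spruce, Ash, Pine, Upland}: 64 + 75 = 139
  {Spruce} + {Alder, Ash, Pine, Upland}: 44 + 72 = 116
  {Alder, Spruce} + {Ash, Pine, Upland}: 66 + 72 = 138
  {Ash} + {Alder, Spruce, Pine, Upland}: 30 + 68 = 98
  {Alder, Ash} + {Spruce, Pine, Upland}: 69 + 68 = 137
  {Spruce, Ash} + {Alder, Pine, Upland}: 60 + 65 = 125
  … (15 splits in total)
Best: vehicle 1 Thorn → Ash → Thorn = 30; vehicle 2 Thorn → Spruce → Upland → Alder → Pine → Thorn = 68; combined 98.

Minimum combined distance: 98 m.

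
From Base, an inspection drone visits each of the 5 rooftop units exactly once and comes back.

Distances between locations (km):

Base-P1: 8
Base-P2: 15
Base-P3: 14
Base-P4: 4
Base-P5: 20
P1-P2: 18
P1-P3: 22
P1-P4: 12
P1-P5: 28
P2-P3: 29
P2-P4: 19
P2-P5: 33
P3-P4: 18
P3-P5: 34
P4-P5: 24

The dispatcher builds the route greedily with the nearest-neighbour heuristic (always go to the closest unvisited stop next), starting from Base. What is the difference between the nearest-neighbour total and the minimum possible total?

From Base: P4=4, P1=8, P3=14, P2=15, P5=20 → choose P4 (4).
From P4: P1=12, P3=18, P2=19, P5=24 → choose P1 (12).
From P1: P2=18, P3=22, P5=28 → choose P2 (18).
From P2: P3=29, P5=33 → choose P3 (29).
From P3: P5=34 → choose P5 (34).
NN route Base → P4 → P1 → P2 → P3 → P5 → Base costs 117.
Optimal: Base → P1 → P2 → P5 → P3 → P4 → Base costs 115 (by enumerating all 60 distinct tours).
Excess = 117 − 115 = 2.

2 km longer than the optimal tour.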